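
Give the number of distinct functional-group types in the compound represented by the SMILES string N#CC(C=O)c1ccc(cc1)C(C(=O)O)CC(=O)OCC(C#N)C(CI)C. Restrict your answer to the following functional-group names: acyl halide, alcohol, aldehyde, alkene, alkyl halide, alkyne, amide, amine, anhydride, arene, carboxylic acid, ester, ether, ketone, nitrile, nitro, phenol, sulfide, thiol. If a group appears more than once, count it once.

6

N≡C–: carbon triple-bonded to nitrogen → nitrile.
pendant –CHO: carbonyl C bonded to C and H → aldehyde.
para-disubstituted benzene ring → arene.
pendant –COOH: carbonyl C bonded to C and –OH → carboxylic acid.
–C(=O)–O–C with C on the carbonyl side → ester.
pendant –C≡N: nitrile.
pendant –CH2X: halogen on sp³ carbon → alkyl halide.
Distinct types present: aldehyde, alkyl halide, arene, carboxylic acid, ester, nitrile.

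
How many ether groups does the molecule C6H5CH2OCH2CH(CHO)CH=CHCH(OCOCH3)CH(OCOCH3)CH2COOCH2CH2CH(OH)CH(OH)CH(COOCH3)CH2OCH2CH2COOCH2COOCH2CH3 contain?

C6H5– phenyl ring → arene.
C–O–C with sp³ carbons on both sides and no adjacent C=O → ether.
pendant –CHO: carbonyl C bonded to C and H → aldehyde.
C=C double bond → alkene.
pendant –OC(=O)CH3: an acyloxy group → ester.
pendant –OC(=O)CH3: an acyloxy group → ester.
–C(=O)–O–C with C on the carbonyl side → ester.
–OH on an sp³ carbon → alcohol (secondary).
–OH on an sp³ carbon → alcohol (secondary).
pendant –COOCH3: carbonyl C bonded to C and –OCH3 → ester.
C–O–C with sp³ carbons on both sides and no adjacent C=O → ether.
–C(=O)–O–C with C on the carbonyl side → ester.
–C(=O)OCH2CH3: carbonyl C bonded to C and to –OEt → ester.
Ether appears at: CH2OCH2, CH2OCH2 → 2.

2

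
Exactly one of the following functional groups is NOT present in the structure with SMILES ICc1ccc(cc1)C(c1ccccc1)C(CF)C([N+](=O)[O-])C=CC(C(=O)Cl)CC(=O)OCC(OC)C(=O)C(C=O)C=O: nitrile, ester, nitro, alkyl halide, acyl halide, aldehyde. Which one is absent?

nitrile

acyl halide: present (CH(COCl) — pendant –C(=O)X: carbonyl C bonded to C and halogen → acyl halide).
alkyl halide: present (ICH2 — halogen on an sp³ carbon → alkyl halide).
aldehyde: present (CH(CHO) — pendant –CHO: carbonyl C bonded to C and H → aldehyde).
ester: present (CH2COOCH2 — –C(=O)–O–C with C on the carbonyl side → ester).
nitro: present (CH(NO2) — –NO2 on an sp³ carbon → nitro (the N=O is not a carbonyl)).
nitrile: no segment matches this pattern.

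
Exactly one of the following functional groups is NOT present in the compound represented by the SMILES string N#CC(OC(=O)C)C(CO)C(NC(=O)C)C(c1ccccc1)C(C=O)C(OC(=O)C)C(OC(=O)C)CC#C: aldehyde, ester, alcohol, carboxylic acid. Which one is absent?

ester: present (CH(OCOCH3) — pendant –OC(=O)CH3: an acyloxy group → ester).
alcohol: present (CH(CH2OH) — pendant –CH2OH on an sp³ backbone C → alcohol).
aldehyde: present (CH(CHO) — pendant –CHO: carbonyl C bonded to C and H → aldehyde).
carboxylic acid: absent. In CH(OCOCH3), the acyl oxygen is bonded to carbon (–O–C), not to H, so this is an ester. In CH(NHCOCH3), the carbonyl is bonded to nitrogen, not to –OH; that is an amide.

carboxylic acid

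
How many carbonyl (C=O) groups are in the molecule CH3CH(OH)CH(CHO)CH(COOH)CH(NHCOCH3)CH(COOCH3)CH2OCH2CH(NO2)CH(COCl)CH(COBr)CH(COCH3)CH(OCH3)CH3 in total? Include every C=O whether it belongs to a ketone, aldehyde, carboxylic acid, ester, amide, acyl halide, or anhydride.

7

CH(CHO): aldehyde, 1 C=O (running total 1).
CH(COOH): carboxylic acid, 1 C=O (running total 2).
CH(NHCOCH3): amide, 1 C=O (running total 3).
CH(COOCH3): ester, 1 C=O (running total 4).
CH(COCl): acyl halide, 1 C=O (running total 5).
CH(COBr): acyl halide, 1 C=O (running total 6).
CH(COCH3): ketone, 1 C=O (running total 7).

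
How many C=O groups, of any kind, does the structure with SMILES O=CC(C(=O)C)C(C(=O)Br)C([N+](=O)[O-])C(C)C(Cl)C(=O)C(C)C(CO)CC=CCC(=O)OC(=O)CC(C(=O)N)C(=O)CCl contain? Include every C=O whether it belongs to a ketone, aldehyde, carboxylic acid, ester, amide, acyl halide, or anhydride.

8

OHC: aldehyde, 1 C=O (running total 1).
CH(COCH3): ketone, 1 C=O (running total 2).
CH(COBr): acyl halide, 1 C=O (running total 3).
CO: ketone, 1 C=O (running total 4).
CH2CO-O-COCH2: anhydride, 2 C=O (running total 6).
CH(CONH2): amide, 1 C=O (running total 7).
CO: ketone, 1 C=O (running total 8).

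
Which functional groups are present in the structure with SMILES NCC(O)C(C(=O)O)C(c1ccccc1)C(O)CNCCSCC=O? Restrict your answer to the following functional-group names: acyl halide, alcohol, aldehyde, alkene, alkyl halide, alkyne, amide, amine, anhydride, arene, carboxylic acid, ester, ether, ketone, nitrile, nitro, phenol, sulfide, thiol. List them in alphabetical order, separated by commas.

–NH2 on an sp³ carbon with no adjacent C=O → amine.
–OH on an sp³ carbon → alcohol (secondary).
pendant –COOH: carbonyl C bonded to C and –OH → carboxylic acid.
pendant –C6H5: benzene ring → arene.
–OH on an sp³ carbon → alcohol (secondary).
C–N–C with sp³ carbons and no adjacent C=O → amine (secondary).
C–S–C linkage → sulfide (thioether).
terminal –CHO: carbonyl C bonded to H and C → aldehyde.

alcohol, aldehyde, amine, arene, carboxylic acid, sulfide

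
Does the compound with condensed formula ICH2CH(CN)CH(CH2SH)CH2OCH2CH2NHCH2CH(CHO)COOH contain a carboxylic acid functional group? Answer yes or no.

yes

halogen on an sp³ carbon → alkyl halide.
pendant –C≡N: nitrile.
pendant –CH2SH → thiol.
C–O–C with sp³ carbons on both sides and no adjacent C=O → ether.
C–N–C with sp³ carbons and no adjacent C=O → amine (secondary).
pendant –CHO: carbonyl C bonded to C and H → aldehyde.
–COOH: carbonyl C bonded to –OH and C → carboxylic acid (the –OH is not a separate alcohol).
The COOH segment supplies the carboxylic acid: –COOH: carbonyl C bonded to –OH and C → carboxylic acid (the –OH is not a separate alcohol).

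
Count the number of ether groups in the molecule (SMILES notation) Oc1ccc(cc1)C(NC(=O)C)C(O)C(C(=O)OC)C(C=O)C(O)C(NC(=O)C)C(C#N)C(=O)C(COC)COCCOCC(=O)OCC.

–OH attached directly to an aromatic ring → phenol (not alcohol); the ring itself is an arene.
pendant –NHC(=O)CH3: N bonded to a carbonyl → amide (not amine).
–OH on an sp³ carbon → alcohol (secondary).
pendant –COOCH3: carbonyl C bonded to C and –OCH3 → ester.
pendant –CHO: carbonyl C bonded to C and H → aldehyde.
–OH on an sp³ carbon → alcohol (secondary).
pendant –NHC(=O)CH3: N bonded to a carbonyl → amide (not amine).
pendant –C≡N: nitrile.
–C(=O)– with carbon on both sides → ketone.
pendant –CH2OCH3: C–O–C linkage → ether.
C–O–C with sp³ carbons on both sides and no adjacent C=O → ether.
C–O–C with sp³ carbons on both sides and no adjacent C=O → ether.
–C(=O)OCH2CH3: carbonyl C bonded to C and to –OEt → ester.
Ether appears at: CH(CH2OCH3), CH2OCH2, CH2OCH2 → 3.

3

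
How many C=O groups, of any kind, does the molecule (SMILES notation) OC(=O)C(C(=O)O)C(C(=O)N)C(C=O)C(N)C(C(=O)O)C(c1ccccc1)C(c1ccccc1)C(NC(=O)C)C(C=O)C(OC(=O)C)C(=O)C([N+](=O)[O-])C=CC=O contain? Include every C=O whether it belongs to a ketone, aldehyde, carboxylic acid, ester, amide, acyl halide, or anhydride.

HOOC: carboxylic acid, 1 C=O (running total 1).
CH(COOH): carboxylic acid, 1 C=O (running total 2).
CH(CONH2): amide, 1 C=O (running total 3).
CH(CHO): aldehyde, 1 C=O (running total 4).
CH(COOH): carboxylic acid, 1 C=O (running total 5).
CH(NHCOCH3): amide, 1 C=O (running total 6).
CH(CHO): aldehyde, 1 C=O (running total 7).
CH(OCOCH3): ester, 1 C=O (running total 8).
CO: ketone, 1 C=O (running total 9).
CHO: aldehyde, 1 C=O (running total 10).

10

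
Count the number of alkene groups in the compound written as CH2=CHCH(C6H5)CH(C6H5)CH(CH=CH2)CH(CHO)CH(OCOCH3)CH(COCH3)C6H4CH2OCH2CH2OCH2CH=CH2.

3

Reading the structure from left to right:
  CH2=CH: C=C double bond → alkene.
  CH(C6H5): pendant –C6H5: benzene ring → arene.
  CH(C6H5): pendant –C6H5: benzene ring → arene.
  CH(CH=CH2): pendant –CH=CH2: C=C double bond → alkene.
  CH(CHO): pendant –CHO: carbonyl C bonded to C and H → aldehyde.
  CH(OCOCH3): pendant –OC(=O)CH3: an acyloxy group → ester.
  CH(COCH3): pendant –COCH3: carbonyl C bonded to two carbons → ketone.
  C6H4: para-disubstituted benzene ring → arene.
  CH2OCH2: C–O–C with sp³ carbons on both sides and no adjacent C=O → ether.
  CH2OCH2: C–O–C with sp³ carbons on both sides and no adjacent C=O → ether.
  CH=CH2: C=C double bond → alkene.
Alkene appears at: CH2=CH, CH(CH=CH2), CH=CH2 → 3.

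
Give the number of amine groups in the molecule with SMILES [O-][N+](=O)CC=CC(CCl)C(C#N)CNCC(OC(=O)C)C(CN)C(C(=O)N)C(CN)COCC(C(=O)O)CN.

–NO2 on carbon → nitro group.
C=C double bond → alkene.
pendant –CH2X: halogen on sp³ carbon → alkyl halide.
pendant –C≡N: nitrile.
C–N–C with sp³ carbons and no adjacent C=O → amine (secondary).
pendant –OC(=O)CH3: an acyloxy group → ester.
pendant –CH2NH2: N on sp³ C, no adjacent C=O → amine.
pendant –CONH2: carbonyl C bonded to C and N → amide.
pendant –CH2NH2: N on sp³ C, no adjacent C=O → amine.
C–O–C with sp³ carbons on both sides and no adjacent C=O → ether.
pendant –COOH: carbonyl C bonded to C and –OH → carboxylic acid.
–NH2 on an sp³ carbon with no adjacent C=O → amine.
Amine appears at: CH2NHCH2, CH(CH2NH2), CH(CH2NH2), CH2NH2 → 4.

4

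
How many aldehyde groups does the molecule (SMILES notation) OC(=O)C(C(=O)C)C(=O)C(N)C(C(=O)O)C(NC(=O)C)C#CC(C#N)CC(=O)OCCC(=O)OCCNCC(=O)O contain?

Reading the structure from left to right:
  HOOC: –COOH: carbonyl C bonded to –OH and C → carboxylic acid (the –OH is not a separate alcohol).
  CH(COCH3): pendant –COCH3: carbonyl C bonded to two carbons → ketone.
  CO: –C(=O)– with carbon on both sides → ketone.
  CH(NH2): –NH2 on an sp³ carbon with no adjacent C=O → amine.
  CH(COOH): pendant –COOH: carbonyl C bonded to C and –OH → carboxylic acid.
  CH(NHCOCH3): pendant –NHC(=O)CH3: N bonded to a carbonyl → amide (not amine).
  C≡C: C≡C triple bond → alkyne.
  CH(CN): pendant –C≡N: nitrile.
  CH2COOCH2: –C(=O)–O–C with C on the carbonyl side → ester.
  CH2COOCH2: –C(=O)–O–C with C on the carbonyl side → ester.
  CH2NHCH2: C–N–C with sp³ carbons and no adjacent C=O → amine (secondary).
  COOH: –COOH: carbonyl C bonded to –OH and C → carboxylic acid (the –OH is not a separate alcohol).
No segment is a aldehyde: HOOC is carboxylic acid, not aldehyde; CH(COCH3) is ketone, not aldehyde; CO is ketone, not aldehyde. → 0.

0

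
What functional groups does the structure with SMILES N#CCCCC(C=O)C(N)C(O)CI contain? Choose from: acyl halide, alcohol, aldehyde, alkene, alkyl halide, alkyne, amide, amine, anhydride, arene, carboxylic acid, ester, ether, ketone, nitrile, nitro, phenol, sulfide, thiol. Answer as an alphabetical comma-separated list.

N≡C–: carbon triple-bonded to nitrogen → nitrile.
pendant –CHO: carbonyl C bonded to C and H → aldehyde.
–NH2 on an sp³ carbon with no adjacent C=O → amine.
–OH on an sp³ carbon → alcohol (secondary).
halogen on an sp³ carbon → alkyl halide.

alcohol, aldehyde, alkyl halide, amine, nitrile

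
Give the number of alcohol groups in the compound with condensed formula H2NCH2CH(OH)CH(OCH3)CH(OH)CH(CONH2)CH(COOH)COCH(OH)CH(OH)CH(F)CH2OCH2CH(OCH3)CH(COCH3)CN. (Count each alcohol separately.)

4

Taking each segment in turn:
  H2NCH2: –NH2 on an sp³ carbon with no adjacent C=O → amine.
  CH(OH): –OH on an sp³ carbon → alcohol (secondary).
  CH(OCH3): pendant –OCH3: C–O–C with sp³ C, no adjacent C=O → ether.
  CH(OH): –OH on an sp³ carbon → alcohol (secondary).
  CH(CONH2): pendant –CONH2: carbonyl C bonded to C and N → amide.
  CH(COOH): pendant –COOH: carbonyl C bonded to C and –OH → carboxylic acid.
  CO: –C(=O)– with carbon on both sides → ketone.
  CH(OH): –OH on an sp³ carbon → alcohol (secondary).
  CH(OH): –OH on an sp³ carbon → alcohol (secondary).
  CH(F): halogen on an sp³ carbon → alkyl halide.
  CH2OCH2: C–O–C with sp³ carbons on both sides and no adjacent C=O → ether.
  CH(OCH3): pendant –OCH3: C–O–C with sp³ C, no adjacent C=O → ether.
  CH(COCH3): pendant –COCH3: carbonyl C bonded to two carbons → ketone.
  CN: –C≡N: carbon triple-bonded to nitrogen → nitrile.
Alcohol appears at: CH(OH), CH(OH), CH(OH), CH(OH) → 4.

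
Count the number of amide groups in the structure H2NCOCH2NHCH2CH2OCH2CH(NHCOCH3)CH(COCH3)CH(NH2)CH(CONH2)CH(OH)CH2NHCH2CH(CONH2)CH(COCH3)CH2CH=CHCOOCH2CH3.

–C(=O)NH2: carbonyl C bonded to C and to N → amide (the N is not a separate amine).
C–N–C with sp³ carbons and no adjacent C=O → amine (secondary).
C–O–C with sp³ carbons on both sides and no adjacent C=O → ether.
pendant –NHC(=O)CH3: N bonded to a carbonyl → amide (not amine).
pendant –COCH3: carbonyl C bonded to two carbons → ketone.
–NH2 on an sp³ carbon with no adjacent C=O → amine.
pendant –CONH2: carbonyl C bonded to C and N → amide.
–OH on an sp³ carbon → alcohol (secondary).
C–N–C with sp³ carbons and no adjacent C=O → amine (secondary).
pendant –CONH2: carbonyl C bonded to C and N → amide.
pendant –COCH3: carbonyl C bonded to two carbons → ketone.
C=C double bond → alkene.
–C(=O)OCH2CH3: carbonyl C bonded to C and to –OEt → ester.
Amide appears at: H2NCO, CH(NHCOCH3), CH(CONH2), CH(CONH2) → 4.

4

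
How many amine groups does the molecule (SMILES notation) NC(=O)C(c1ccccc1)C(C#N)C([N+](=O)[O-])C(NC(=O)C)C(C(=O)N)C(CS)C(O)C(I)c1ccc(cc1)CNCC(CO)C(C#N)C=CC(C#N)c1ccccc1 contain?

1

Taking each segment in turn:
  H2NCO: –C(=O)NH2: carbonyl C bonded to C and to N → amide (the N is not a separate amine).
  CH(C6H5): pendant –C6H5: benzene ring → arene.
  CH(CN): pendant –C≡N: nitrile.
  CH(NO2): –NO2 on an sp³ carbon → nitro (the N=O is not a carbonyl).
  CH(NHCOCH3): pendant –NHC(=O)CH3: N bonded to a carbonyl → amide (not amine).
  CH(CONH2): pendant –CONH2: carbonyl C bonded to C and N → amide.
  CH(CH2SH): pendant –CH2SH → thiol.
  CH(OH): –OH on an sp³ carbon → alcohol (secondary).
  CH(I): halogen on an sp³ carbon → alkyl halide.
  C6H4: para-disubstituted benzene ring → arene.
  CH2NHCH2: C–N–C with sp³ carbons and no adjacent C=O → amine (secondary).
  CH(CH2OH): pendant –CH2OH on an sp³ backbone C → alcohol.
  CH(CN): pendant –C≡N: nitrile.
  CH=CH: C=C double bond → alkene.
  CH(CN): pendant –C≡N: nitrile.
  C6H5: –C6H5 phenyl ring → arene.
Amine appears at: CH2NHCH2 → 1.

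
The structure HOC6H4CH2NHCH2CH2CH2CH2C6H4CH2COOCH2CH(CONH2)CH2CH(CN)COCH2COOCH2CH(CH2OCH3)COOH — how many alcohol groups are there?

Working along the chain:
  HOC6H4: –OH attached directly to an aromatic ring → phenol (not alcohol); the ring itself is an arene.
  CH2NHCH2: C–N–C with sp³ carbons and no adjacent C=O → amine (secondary).
  C6H4: para-disubstituted benzene ring → arene.
  CH2COOCH2: –C(=O)–O–C with C on the carbonyl side → ester.
  CH(CONH2): pendant –CONH2: carbonyl C bonded to C and N → amide.
  CH(CN): pendant –C≡N: nitrile.
  CO: –C(=O)– with carbon on both sides → ketone.
  CH2COOCH2: –C(=O)–O–C with C on the carbonyl side → ester.
  CH(CH2OCH3): pendant –CH2OCH3: C–O–C linkage → ether.
  COOH: –COOH: carbonyl C bonded to –OH and C → carboxylic acid (the –OH is not a separate alcohol).
No segment is a alcohol: HOC6H4 is arene/phenol, not alcohol; CO is ketone, not alcohol; CH(CH2OCH3) is ether, not alcohol. → 0.

0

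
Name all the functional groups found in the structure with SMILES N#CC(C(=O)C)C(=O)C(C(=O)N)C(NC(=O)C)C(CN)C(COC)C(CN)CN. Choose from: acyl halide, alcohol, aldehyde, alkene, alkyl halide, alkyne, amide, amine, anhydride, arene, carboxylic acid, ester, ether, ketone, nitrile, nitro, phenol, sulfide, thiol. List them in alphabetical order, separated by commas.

N≡C–: carbon triple-bonded to nitrogen → nitrile.
pendant –COCH3: carbonyl C bonded to two carbons → ketone.
–C(=O)– with carbon on both sides → ketone.
pendant –CONH2: carbonyl C bonded to C and N → amide.
pendant –NHC(=O)CH3: N bonded to a carbonyl → amide (not amine).
pendant –CH2NH2: N on sp³ C, no adjacent C=O → amine.
pendant –CH2OCH3: C–O–C linkage → ether.
pendant –CH2NH2: N on sp³ C, no adjacent C=O → amine.
–NH2 on an sp³ carbon with no adjacent C=O → amine.

amide, amine, ether, ketone, nitrile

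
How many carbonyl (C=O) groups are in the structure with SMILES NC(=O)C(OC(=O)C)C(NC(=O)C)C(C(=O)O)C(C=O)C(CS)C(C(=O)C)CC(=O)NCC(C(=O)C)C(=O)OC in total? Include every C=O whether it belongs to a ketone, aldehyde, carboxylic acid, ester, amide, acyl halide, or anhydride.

9

H2NCO: amide, 1 C=O (running total 1).
CH(OCOCH3): ester, 1 C=O (running total 2).
CH(NHCOCH3): amide, 1 C=O (running total 3).
CH(COOH): carboxylic acid, 1 C=O (running total 4).
CH(CHO): aldehyde, 1 C=O (running total 5).
CH(COCH3): ketone, 1 C=O (running total 6).
CH2CONHCH2: amide, 1 C=O (running total 7).
CH(COCH3): ketone, 1 C=O (running total 8).
COOCH3: ester, 1 C=O (running total 9).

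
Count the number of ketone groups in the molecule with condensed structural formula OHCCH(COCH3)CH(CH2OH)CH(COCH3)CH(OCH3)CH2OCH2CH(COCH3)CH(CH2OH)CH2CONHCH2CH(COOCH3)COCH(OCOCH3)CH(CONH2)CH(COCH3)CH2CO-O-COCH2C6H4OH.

5

Taking each segment in turn:
  OHC: terminal –CHO: carbonyl C bonded to H and C → aldehyde.
  CH(COCH3): pendant –COCH3: carbonyl C bonded to two carbons → ketone.
  CH(CH2OH): pendant –CH2OH on an sp³ backbone C → alcohol.
  CH(COCH3): pendant –COCH3: carbonyl C bonded to two carbons → ketone.
  CH(OCH3): pendant –OCH3: C–O–C with sp³ C, no adjacent C=O → ether.
  CH2OCH2: C–O–C with sp³ carbons on both sides and no adjacent C=O → ether.
  CH(COCH3): pendant –COCH3: carbonyl C bonded to two carbons → ketone.
  CH(CH2OH): pendant –CH2OH on an sp³ backbone C → alcohol.
  CH2CONHCH2: –C(=O)–N– linkage → amide (the N is not an amine).
  CH(COOCH3): pendant –COOCH3: carbonyl C bonded to C and –OCH3 → ester.
  CO: –C(=O)– with carbon on both sides → ketone.
  CH(OCOCH3): pendant –OC(=O)CH3: an acyloxy group → ester.
  CH(CONH2): pendant –CONH2: carbonyl C bonded to C and N → amide.
  CH(COCH3): pendant –COCH3: carbonyl C bonded to two carbons → ketone.
  CH2CO-O-COCH2: two acyl groups sharing one oxygen, –C(=O)–O–C(=O)– → anhydride.
  C6H4OH: –OH attached directly to an aromatic ring → phenol (not alcohol); the ring itself is an arene.
Ketone appears at: CH(COCH3), CH(COCH3), CH(COCH3), CO, CH(COCH3) → 5.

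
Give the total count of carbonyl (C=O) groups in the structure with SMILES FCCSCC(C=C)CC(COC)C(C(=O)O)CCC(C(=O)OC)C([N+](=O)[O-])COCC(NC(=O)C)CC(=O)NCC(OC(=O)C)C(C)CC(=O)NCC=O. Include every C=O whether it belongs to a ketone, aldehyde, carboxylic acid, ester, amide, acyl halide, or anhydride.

7

CH(COOH): carboxylic acid, 1 C=O (running total 1).
CH(COOCH3): ester, 1 C=O (running total 2).
CH(NHCOCH3): amide, 1 C=O (running total 3).
CH2CONHCH2: amide, 1 C=O (running total 4).
CH(OCOCH3): ester, 1 C=O (running total 5).
CH2CONHCH2: amide, 1 C=O (running total 6).
CHO: aldehyde, 1 C=O (running total 7).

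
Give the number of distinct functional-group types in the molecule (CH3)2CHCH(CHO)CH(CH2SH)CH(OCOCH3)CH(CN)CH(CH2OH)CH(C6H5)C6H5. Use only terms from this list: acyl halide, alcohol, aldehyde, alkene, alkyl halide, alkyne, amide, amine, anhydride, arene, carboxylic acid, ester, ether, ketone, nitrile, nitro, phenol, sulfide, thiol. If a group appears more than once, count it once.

6

Working along the chain:
  CH(CHO): pendant –CHO: carbonyl C bonded to C and H → aldehyde.
  CH(CH2SH): pendant –CH2SH → thiol.
  CH(OCOCH3): pendant –OC(=O)CH3: an acyloxy group → ester.
  CH(CN): pendant –C≡N: nitrile.
  CH(CH2OH): pendant –CH2OH on an sp³ backbone C → alcohol.
  CH(C6H5): pendant –C6H5: benzene ring → arene.
  C6H5: –C6H5 phenyl ring → arene.
Distinct types present: alcohol, aldehyde, arene, ester, nitrile, thiol.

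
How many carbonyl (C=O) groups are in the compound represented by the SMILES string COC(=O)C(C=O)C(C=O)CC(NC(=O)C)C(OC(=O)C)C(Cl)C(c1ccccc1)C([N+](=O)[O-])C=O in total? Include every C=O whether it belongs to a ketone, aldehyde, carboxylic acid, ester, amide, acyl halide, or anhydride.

CH3OOC: ester, 1 C=O (running total 1).
CH(CHO): aldehyde, 1 C=O (running total 2).
CH(CHO): aldehyde, 1 C=O (running total 3).
CH(NHCOCH3): amide, 1 C=O (running total 4).
CH(OCOCH3): ester, 1 C=O (running total 5).
CHO: aldehyde, 1 C=O (running total 6).

6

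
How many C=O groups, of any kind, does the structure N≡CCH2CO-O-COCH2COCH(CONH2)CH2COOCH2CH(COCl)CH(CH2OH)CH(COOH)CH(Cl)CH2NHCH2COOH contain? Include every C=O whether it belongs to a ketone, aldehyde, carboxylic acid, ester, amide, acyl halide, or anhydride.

8

CH2CO-O-COCH2: anhydride, 2 C=O (running total 2).
CO: ketone, 1 C=O (running total 3).
CH(CONH2): amide, 1 C=O (running total 4).
CH2COOCH2: ester, 1 C=O (running total 5).
CH(COCl): acyl halide, 1 C=O (running total 6).
CH(COOH): carboxylic acid, 1 C=O (running total 7).
COOH: carboxylic acid, 1 C=O (running total 8).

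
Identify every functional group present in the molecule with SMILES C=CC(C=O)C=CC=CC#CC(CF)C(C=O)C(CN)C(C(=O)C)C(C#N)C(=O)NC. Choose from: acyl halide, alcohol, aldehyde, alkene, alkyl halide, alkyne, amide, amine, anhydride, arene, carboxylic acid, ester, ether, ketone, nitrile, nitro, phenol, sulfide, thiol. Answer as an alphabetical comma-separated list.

Taking each segment in turn:
  CH2=CH: C=C double bond → alkene.
  CH(CHO): pendant –CHO: carbonyl C bonded to C and H → aldehyde.
  CH=CH: C=C double bond → alkene.
  CH=CH: C=C double bond → alkene.
  C≡C: C≡C triple bond → alkyne.
  CH(CH2F): pendant –CH2X: halogen on sp³ carbon → alkyl halide.
  CH(CHO): pendant –CHO: carbonyl C bonded to C and H → aldehyde.
  CH(CH2NH2): pendant –CH2NH2: N on sp³ C, no adjacent C=O → amine.
  CH(COCH3): pendant –COCH3: carbonyl C bonded to two carbons → ketone.
  CH(CN): pendant –C≡N: nitrile.
  CONHCH3: –C(=O)NHCH3: carbonyl C bonded to C and to N → amide (the N is not an amine).

aldehyde, alkene, alkyl halide, alkyne, amide, amine, ketone, nitrile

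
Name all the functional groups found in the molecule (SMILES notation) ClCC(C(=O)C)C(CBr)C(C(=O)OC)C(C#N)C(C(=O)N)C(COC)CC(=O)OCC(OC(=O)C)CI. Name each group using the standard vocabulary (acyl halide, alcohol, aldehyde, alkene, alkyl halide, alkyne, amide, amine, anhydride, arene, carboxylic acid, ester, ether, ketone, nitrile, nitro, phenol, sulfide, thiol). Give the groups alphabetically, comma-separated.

Taking each segment in turn:
  ClCH2: halogen on an sp³ carbon → alkyl halide.
  CH(COCH3): pendant –COCH3: carbonyl C bonded to two carbons → ketone.
  CH(CH2Br): pendant –CH2X: halogen on sp³ carbon → alkyl halide.
  CH(COOCH3): pendant –COOCH3: carbonyl C bonded to C and –OCH3 → ester.
  CH(CN): pendant –C≡N: nitrile.
  CH(CONH2): pendant –CONH2: carbonyl C bonded to C and N → amide.
  CH(CH2OCH3): pendant –CH2OCH3: C–O–C linkage → ether.
  CH2COOCH2: –C(=O)–O–C with C on the carbonyl side → ester.
  CH(OCOCH3): pendant –OC(=O)CH3: an acyloxy group → ester.
  CH2I: halogen on an sp³ carbon → alkyl halide.

alkyl halide, amide, ester, ether, ketone, nitrile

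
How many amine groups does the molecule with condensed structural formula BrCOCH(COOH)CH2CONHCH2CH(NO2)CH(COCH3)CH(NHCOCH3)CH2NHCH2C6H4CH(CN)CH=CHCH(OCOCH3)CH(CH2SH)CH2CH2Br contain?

1

Taking each segment in turn:
  BrCO: –C(=O)Br: carbonyl C bonded to C and to a halogen → acyl halide (not alkyl halide).
  CH(COOH): pendant –COOH: carbonyl C bonded to C and –OH → carboxylic acid.
  CH2CONHCH2: –C(=O)–N– linkage → amide (the N is not an amine).
  CH(NO2): –NO2 on an sp³ carbon → nitro (the N=O is not a carbonyl).
  CH(COCH3): pendant –COCH3: carbonyl C bonded to two carbons → ketone.
  CH(NHCOCH3): pendant –NHC(=O)CH3: N bonded to a carbonyl → amide (not amine).
  CH2NHCH2: C–N–C with sp³ carbons and no adjacent C=O → amine (secondary).
  C6H4: para-disubstituted benzene ring → arene.
  CH(CN): pendant –C≡N: nitrile.
  CH=CH: C=C double bond → alkene.
  CH(OCOCH3): pendant –OC(=O)CH3: an acyloxy group → ester.
  CH(CH2SH): pendant –CH2SH → thiol.
  CH2Br: halogen on an sp³ carbon → alkyl halide.
Amine appears at: CH2NHCH2 → 1.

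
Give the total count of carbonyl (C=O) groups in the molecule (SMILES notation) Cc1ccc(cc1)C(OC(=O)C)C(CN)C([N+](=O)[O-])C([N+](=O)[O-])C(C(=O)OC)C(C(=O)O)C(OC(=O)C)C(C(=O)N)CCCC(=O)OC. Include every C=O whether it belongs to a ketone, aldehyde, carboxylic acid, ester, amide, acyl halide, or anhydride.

6

CH(OCOCH3): ester, 1 C=O (running total 1).
CH(COOCH3): ester, 1 C=O (running total 2).
CH(COOH): carboxylic acid, 1 C=O (running total 3).
CH(OCOCH3): ester, 1 C=O (running total 4).
CH(CONH2): amide, 1 C=O (running total 5).
COOCH3: ester, 1 C=O (running total 6).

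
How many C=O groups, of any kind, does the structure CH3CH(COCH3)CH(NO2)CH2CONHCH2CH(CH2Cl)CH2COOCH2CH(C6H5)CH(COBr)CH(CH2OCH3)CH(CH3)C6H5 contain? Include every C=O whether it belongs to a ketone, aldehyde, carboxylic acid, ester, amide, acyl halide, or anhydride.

4

CH(COCH3): ketone, 1 C=O (running total 1).
CH2CONHCH2: amide, 1 C=O (running total 2).
CH2COOCH2: ester, 1 C=O (running total 3).
CH(COBr): acyl halide, 1 C=O (running total 4).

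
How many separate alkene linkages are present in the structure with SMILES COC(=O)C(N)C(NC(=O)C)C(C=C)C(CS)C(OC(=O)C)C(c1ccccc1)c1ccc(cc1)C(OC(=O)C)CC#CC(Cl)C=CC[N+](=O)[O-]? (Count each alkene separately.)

CH3O–C(=O)–: carbonyl C bonded to C and to –OCH3 → ester (not ketone + ether).
–NH2 on an sp³ carbon with no adjacent C=O → amine.
pendant –NHC(=O)CH3: N bonded to a carbonyl → amide (not amine).
pendant –CH=CH2: C=C double bond → alkene.
pendant –CH2SH → thiol.
pendant –OC(=O)CH3: an acyloxy group → ester.
pendant –C6H5: benzene ring → arene.
para-disubstituted benzene ring → arene.
pendant –OC(=O)CH3: an acyloxy group → ester.
C≡C triple bond → alkyne.
halogen on an sp³ carbon → alkyl halide.
C=C double bond → alkene.
–NO2 on carbon → nitro group.
Alkene appears at: CH(CH=CH2), CH=CH → 2.

2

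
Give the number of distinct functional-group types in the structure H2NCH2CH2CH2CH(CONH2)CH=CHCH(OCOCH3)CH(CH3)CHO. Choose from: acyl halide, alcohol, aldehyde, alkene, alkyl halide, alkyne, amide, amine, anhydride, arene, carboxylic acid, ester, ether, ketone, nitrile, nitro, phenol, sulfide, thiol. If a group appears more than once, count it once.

Reading the structure from left to right:
  H2NCH2: –NH2 on an sp³ carbon with no adjacent C=O → amine.
  CH(CONH2): pendant –CONH2: carbonyl C bonded to C and N → amide.
  CH=CH: C=C double bond → alkene.
  CH(OCOCH3): pendant –OC(=O)CH3: an acyloxy group → ester.
  CHO: terminal –CHO: carbonyl C bonded to H and C → aldehyde.
Distinct types present: aldehyde, alkene, amide, amine, ester.

5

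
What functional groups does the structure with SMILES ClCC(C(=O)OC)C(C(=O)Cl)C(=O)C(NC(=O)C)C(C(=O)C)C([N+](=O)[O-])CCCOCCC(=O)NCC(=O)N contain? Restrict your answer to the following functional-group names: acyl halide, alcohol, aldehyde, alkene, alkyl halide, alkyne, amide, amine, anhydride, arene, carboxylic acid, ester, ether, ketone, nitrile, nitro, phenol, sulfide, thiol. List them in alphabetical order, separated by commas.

Reading the structure from left to right:
  ClCH2: halogen on an sp³ carbon → alkyl halide.
  CH(COOCH3): pendant –COOCH3: carbonyl C bonded to C and –OCH3 → ester.
  CH(COCl): pendant –C(=O)X: carbonyl C bonded to C and halogen → acyl halide.
  CO: –C(=O)– with carbon on both sides → ketone.
  CH(NHCOCH3): pendant –NHC(=O)CH3: N bonded to a carbonyl → amide (not amine).
  CH(COCH3): pendant –COCH3: carbonyl C bonded to two carbons → ketone.
  CH(NO2): –NO2 on an sp³ carbon → nitro (the N=O is not a carbonyl).
  CH2OCH2: C–O–C with sp³ carbons on both sides and no adjacent C=O → ether.
  CH2CONHCH2: –C(=O)–N– linkage → amide (the N is not an amine).
  CONH2: –C(=O)NH2: carbonyl C bonded to C and to N → amide (the N is not a separate amine).

acyl halide, alkyl halide, amide, ester, ether, ketone, nitro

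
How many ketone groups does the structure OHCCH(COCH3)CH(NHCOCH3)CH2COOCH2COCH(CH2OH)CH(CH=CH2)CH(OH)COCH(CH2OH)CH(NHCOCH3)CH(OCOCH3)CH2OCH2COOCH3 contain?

3

terminal –CHO: carbonyl C bonded to H and C → aldehyde.
pendant –COCH3: carbonyl C bonded to two carbons → ketone.
pendant –NHC(=O)CH3: N bonded to a carbonyl → amide (not amine).
–C(=O)–O–C with C on the carbonyl side → ester.
–C(=O)– with carbon on both sides → ketone.
pendant –CH2OH on an sp³ backbone C → alcohol.
pendant –CH=CH2: C=C double bond → alkene.
–OH on an sp³ carbon → alcohol (secondary).
–C(=O)– with carbon on both sides → ketone.
pendant –CH2OH on an sp³ backbone C → alcohol.
pendant –NHC(=O)CH3: N bonded to a carbonyl → amide (not amine).
pendant –OC(=O)CH3: an acyloxy group → ester.
C–O–C with sp³ carbons on both sides and no adjacent C=O → ether.
–C(=O)OCH3: carbonyl C bonded to C and to –OCH3 → ester (not ketone + ether).
Ketone appears at: CH(COCH3), CO, CO → 3.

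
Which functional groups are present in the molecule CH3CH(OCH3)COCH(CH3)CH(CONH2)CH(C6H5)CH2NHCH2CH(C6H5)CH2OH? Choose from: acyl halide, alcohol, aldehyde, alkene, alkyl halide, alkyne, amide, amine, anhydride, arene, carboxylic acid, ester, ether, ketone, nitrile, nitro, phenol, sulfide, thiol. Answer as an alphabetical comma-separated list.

Taking each segment in turn:
  CH(OCH3): pendant –OCH3: C–O–C with sp³ C, no adjacent C=O → ether.
  CO: –C(=O)– with carbon on both sides → ketone.
  CH(CONH2): pendant –CONH2: carbonyl C bonded to C and N → amide.
  CH(C6H5): pendant –C6H5: benzene ring → arene.
  CH2NHCH2: C–N–C with sp³ carbons and no adjacent C=O → amine (secondary).
  CH(C6H5): pendant –C6H5: benzene ring → arene.
  CH2OH: –OH on an sp³ carbon → alcohol.

alcohol, amide, amine, arene, ether, ketone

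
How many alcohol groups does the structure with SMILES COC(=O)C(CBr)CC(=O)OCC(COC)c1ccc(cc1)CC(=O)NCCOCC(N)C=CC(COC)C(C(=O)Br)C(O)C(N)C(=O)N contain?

Reading the structure from left to right:
  CH3OOC: CH3O–C(=O)–: carbonyl C bonded to C and to –OCH3 → ester (not ketone + ether).
  CH(CH2Br): pendant –CH2X: halogen on sp³ carbon → alkyl halide.
  CH2COOCH2: –C(=O)–O–C with C on the carbonyl side → ester.
  CH(CH2OCH3): pendant –CH2OCH3: C–O–C linkage → ether.
  C6H4: para-disubstituted benzene ring → arene.
  CH2CONHCH2: –C(=O)–N– linkage → amide (the N is not an amine).
  CH2OCH2: C–O–C with sp³ carbons on both sides and no adjacent C=O → ether.
  CH(NH2): –NH2 on an sp³ carbon with no adjacent C=O → amine.
  CH=CH: C=C double bond → alkene.
  CH(CH2OCH3): pendant –CH2OCH3: C–O–C linkage → ether.
  CH(COBr): pendant –C(=O)X: carbonyl C bonded to C and halogen → acyl halide.
  CH(OH): –OH on an sp³ carbon → alcohol (secondary).
  CH(NH2): –NH2 on an sp³ carbon with no adjacent C=O → amine.
  CONH2: –C(=O)NH2: carbonyl C bonded to C and to N → amide (the N is not a separate amine).
Alcohol appears at: CH(OH) → 1.

1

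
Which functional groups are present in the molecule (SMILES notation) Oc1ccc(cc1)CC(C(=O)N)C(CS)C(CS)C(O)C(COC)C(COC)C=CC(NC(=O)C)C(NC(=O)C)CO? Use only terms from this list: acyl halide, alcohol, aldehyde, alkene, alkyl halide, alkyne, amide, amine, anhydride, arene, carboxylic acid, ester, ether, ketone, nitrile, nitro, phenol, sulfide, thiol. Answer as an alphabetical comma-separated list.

Working along the chain:
  HOC6H4: –OH attached directly to an aromatic ring → phenol (not alcohol); the ring itself is an arene.
  CH(CONH2): pendant –CONH2: carbonyl C bonded to C and N → amide.
  CH(CH2SH): pendant –CH2SH → thiol.
  CH(CH2SH): pendant –CH2SH → thiol.
  CH(OH): –OH on an sp³ carbon → alcohol (secondary).
  CH(CH2OCH3): pendant –CH2OCH3: C–O–C linkage → ether.
  CH(CH2OCH3): pendant –CH2OCH3: C–O–C linkage → ether.
  CH=CH: C=C double bond → alkene.
  CH(NHCOCH3): pendant –NHC(=O)CH3: N bonded to a carbonyl → amide (not amine).
  CH(NHCOCH3): pendant –NHC(=O)CH3: N bonded to a carbonyl → amide (not amine).
  CH2OH: –OH on an sp³ carbon → alcohol.

alcohol, alkene, amide, arene, ether, phenol, thiol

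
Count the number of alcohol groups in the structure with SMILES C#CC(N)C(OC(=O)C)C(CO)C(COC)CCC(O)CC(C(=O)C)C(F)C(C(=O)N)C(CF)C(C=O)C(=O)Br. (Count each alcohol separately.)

Working along the chain:
  HC≡C: C≡C triple bond → alkyne.
  CH(NH2): –NH2 on an sp³ carbon with no adjacent C=O → amine.
  CH(OCOCH3): pendant –OC(=O)CH3: an acyloxy group → ester.
  CH(CH2OH): pendant –CH2OH on an sp³ backbone C → alcohol.
  CH(CH2OCH3): pendant –CH2OCH3: C–O–C linkage → ether.
  CH(OH): –OH on an sp³ carbon → alcohol (secondary).
  CH(COCH3): pendant –COCH3: carbonyl C bonded to two carbons → ketone.
  CH(F): halogen on an sp³ carbon → alkyl halide.
  CH(CONH2): pendant –CONH2: carbonyl C bonded to C and N → amide.
  CH(CH2F): pendant –CH2X: halogen on sp³ carbon → alkyl halide.
  CH(CHO): pendant –CHO: carbonyl C bonded to C and H → aldehyde.
  COBr: –C(=O)Br: carbonyl C bonded to C and to a halogen → acyl halide (not alkyl halide).
Alcohol appears at: CH(CH2OH), CH(OH) → 2.

2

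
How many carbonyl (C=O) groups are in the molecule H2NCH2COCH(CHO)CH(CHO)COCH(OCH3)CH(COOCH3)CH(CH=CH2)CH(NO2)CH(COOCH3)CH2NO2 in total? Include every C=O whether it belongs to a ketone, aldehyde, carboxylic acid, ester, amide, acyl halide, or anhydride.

6

CO: ketone, 1 C=O (running total 1).
CH(CHO): aldehyde, 1 C=O (running total 2).
CH(CHO): aldehyde, 1 C=O (running total 3).
CO: ketone, 1 C=O (running total 4).
CH(COOCH3): ester, 1 C=O (running total 5).
CH(COOCH3): ester, 1 C=O (running total 6).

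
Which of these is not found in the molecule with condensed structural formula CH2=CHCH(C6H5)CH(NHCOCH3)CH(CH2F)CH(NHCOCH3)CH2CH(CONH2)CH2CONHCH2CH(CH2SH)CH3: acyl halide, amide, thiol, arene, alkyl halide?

acyl halide

thiol: present (CH(CH2SH) — pendant –CH2SH → thiol).
arene: present (CH(C6H5) — pendant –C6H5: benzene ring → arene).
amide: present (CH(NHCOCH3) — pendant –NHC(=O)CH3: N bonded to a carbonyl → amide (not amine)).
alkyl halide: present (CH(CH2F) — pendant –CH2X: halogen on sp³ carbon → alkyl halide).
acyl halide: no segment matches this pattern.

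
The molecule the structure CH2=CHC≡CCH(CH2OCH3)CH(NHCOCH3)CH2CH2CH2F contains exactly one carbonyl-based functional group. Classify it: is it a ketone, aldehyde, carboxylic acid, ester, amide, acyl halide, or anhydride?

amide

The carbonyl is in the CH(NHCOCH3) segment: pendant –NHC(=O)CH3: N bonded to a carbonyl → amide (not amine).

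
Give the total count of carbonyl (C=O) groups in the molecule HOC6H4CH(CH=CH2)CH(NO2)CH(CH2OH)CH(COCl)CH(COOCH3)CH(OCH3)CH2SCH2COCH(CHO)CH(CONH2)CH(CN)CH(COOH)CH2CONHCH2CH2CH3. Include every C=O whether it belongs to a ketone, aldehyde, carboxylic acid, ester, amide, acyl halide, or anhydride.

CH(COCl): acyl halide, 1 C=O (running total 1).
CH(COOCH3): ester, 1 C=O (running total 2).
CO: ketone, 1 C=O (running total 3).
CH(CHO): aldehyde, 1 C=O (running total 4).
CH(CONH2): amide, 1 C=O (running total 5).
CH(COOH): carboxylic acid, 1 C=O (running total 6).
CH2CONHCH2: amide, 1 C=O (running total 7).

7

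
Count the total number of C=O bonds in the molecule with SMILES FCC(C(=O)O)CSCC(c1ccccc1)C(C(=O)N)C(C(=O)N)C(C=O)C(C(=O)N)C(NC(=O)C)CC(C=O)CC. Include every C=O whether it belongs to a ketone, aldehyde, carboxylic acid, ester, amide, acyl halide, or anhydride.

CH(COOH): carboxylic acid, 1 C=O (running total 1).
CH(CONH2): amide, 1 C=O (running total 2).
CH(CONH2): amide, 1 C=O (running total 3).
CH(CHO): aldehyde, 1 C=O (running total 4).
CH(CONH2): amide, 1 C=O (running total 5).
CH(NHCOCH3): amide, 1 C=O (running total 6).
CH(CHO): aldehyde, 1 C=O (running total 7).

7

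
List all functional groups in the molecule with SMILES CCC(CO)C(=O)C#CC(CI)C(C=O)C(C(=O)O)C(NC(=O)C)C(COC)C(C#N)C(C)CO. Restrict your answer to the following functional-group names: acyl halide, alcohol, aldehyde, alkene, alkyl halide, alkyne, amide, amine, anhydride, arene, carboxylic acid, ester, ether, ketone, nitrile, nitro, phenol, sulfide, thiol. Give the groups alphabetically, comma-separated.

Taking each segment in turn:
  CH(CH2OH): pendant –CH2OH on an sp³ backbone C → alcohol.
  CO: –C(=O)– with carbon on both sides → ketone.
  C≡C: C≡C triple bond → alkyne.
  CH(CH2I): pendant –CH2X: halogen on sp³ carbon → alkyl halide.
  CH(CHO): pendant –CHO: carbonyl C bonded to C and H → aldehyde.
  CH(COOH): pendant –COOH: carbonyl C bonded to C and –OH → carboxylic acid.
  CH(NHCOCH3): pendant –NHC(=O)CH3: N bonded to a carbonyl → amide (not amine).
  CH(CH2OCH3): pendant –CH2OCH3: C–O–C linkage → ether.
  CH(CN): pendant –C≡N: nitrile.
  CH2OH: –OH on an sp³ carbon → alcohol.

alcohol, aldehyde, alkyl halide, alkyne, amide, carboxylic acid, ether, ketone, nitrile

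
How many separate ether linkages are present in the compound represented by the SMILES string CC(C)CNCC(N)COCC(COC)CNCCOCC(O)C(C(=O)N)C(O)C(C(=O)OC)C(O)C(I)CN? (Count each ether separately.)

C–N–C with sp³ carbons and no adjacent C=O → amine (secondary).
–NH2 on an sp³ carbon with no adjacent C=O → amine.
C–O–C with sp³ carbons on both sides and no adjacent C=O → ether.
pendant –CH2OCH3: C–O–C linkage → ether.
C–N–C with sp³ carbons and no adjacent C=O → amine (secondary).
C–O–C with sp³ carbons on both sides and no adjacent C=O → ether.
–OH on an sp³ carbon → alcohol (secondary).
pendant –CONH2: carbonyl C bonded to C and N → amide.
–OH on an sp³ carbon → alcohol (secondary).
pendant –COOCH3: carbonyl C bonded to C and –OCH3 → ester.
–OH on an sp³ carbon → alcohol (secondary).
halogen on an sp³ carbon → alkyl halide.
–NH2 on an sp³ carbon with no adjacent C=O → amine.
Ether appears at: CH2OCH2, CH(CH2OCH3), CH2OCH2 → 3.

3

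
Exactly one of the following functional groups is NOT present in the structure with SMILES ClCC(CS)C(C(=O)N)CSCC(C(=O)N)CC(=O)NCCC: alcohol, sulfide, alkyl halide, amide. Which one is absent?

alcohol

alkyl halide: present (ClCH2 — halogen on an sp³ carbon → alkyl halide).
sulfide: present (CH2SCH2 — C–S–C linkage → sulfide (thioether)).
amide: present (CH(CONH2) — pendant –CONH2: carbonyl C bonded to C and N → amide).
alcohol: no segment matches this pattern.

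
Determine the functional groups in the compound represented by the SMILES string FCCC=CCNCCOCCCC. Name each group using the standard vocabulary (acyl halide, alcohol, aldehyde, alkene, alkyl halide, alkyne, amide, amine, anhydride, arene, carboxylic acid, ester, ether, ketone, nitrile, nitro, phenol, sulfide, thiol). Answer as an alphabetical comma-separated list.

alkene, alkyl halide, amine, ether

Working along the chain:
  FCH2: halogen on an sp³ carbon → alkyl halide.
  CH=CH: C=C double bond → alkene.
  CH2NHCH2: C–N–C with sp³ carbons and no adjacent C=O → amine (secondary).
  CH2OCH2: C–O–C with sp³ carbons on both sides and no adjacent C=O → ether.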